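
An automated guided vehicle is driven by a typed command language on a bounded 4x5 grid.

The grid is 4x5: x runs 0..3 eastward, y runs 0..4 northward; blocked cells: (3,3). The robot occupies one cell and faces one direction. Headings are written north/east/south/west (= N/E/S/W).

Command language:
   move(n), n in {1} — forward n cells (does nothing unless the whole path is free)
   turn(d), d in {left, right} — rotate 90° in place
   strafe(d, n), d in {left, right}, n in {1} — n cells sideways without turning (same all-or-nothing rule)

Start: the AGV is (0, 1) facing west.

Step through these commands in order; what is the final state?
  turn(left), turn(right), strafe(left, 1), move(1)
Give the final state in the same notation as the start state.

(0, 0) facing west

begin: (0, 1) facing west
t=1 turn(left) ⇒ (0, 1) facing south
t=2 turn(right) ⇒ (0, 1) facing west
t=3 strafe(left, 1) ⇒ (0, 0) facing west
t=4 move(1) ⇒ (0, 0) facing west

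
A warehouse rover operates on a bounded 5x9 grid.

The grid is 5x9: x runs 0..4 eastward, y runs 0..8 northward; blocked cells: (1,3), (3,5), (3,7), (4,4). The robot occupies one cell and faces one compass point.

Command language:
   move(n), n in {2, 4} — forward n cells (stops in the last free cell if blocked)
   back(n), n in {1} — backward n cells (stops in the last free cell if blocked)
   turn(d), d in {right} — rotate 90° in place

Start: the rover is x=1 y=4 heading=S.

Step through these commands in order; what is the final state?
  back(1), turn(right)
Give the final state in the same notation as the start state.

x=1 y=5 heading=W

t0: x=1 y=4 heading=S
step 1 (back(1)): x=1 y=5 heading=S
step 2 (turn(right)): x=1 y=5 heading=W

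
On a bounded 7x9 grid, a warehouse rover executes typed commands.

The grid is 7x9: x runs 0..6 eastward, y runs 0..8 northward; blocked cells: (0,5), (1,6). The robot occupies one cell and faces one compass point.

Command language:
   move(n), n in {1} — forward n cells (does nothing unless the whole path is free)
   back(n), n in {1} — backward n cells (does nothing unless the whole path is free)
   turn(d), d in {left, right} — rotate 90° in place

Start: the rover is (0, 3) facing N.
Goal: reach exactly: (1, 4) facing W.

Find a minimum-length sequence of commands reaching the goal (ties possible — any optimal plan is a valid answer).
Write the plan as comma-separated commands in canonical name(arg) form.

initial: (0, 3) facing N
1. move(1) → (0, 4) facing N
2. turn(left) → (0, 4) facing W
3. back(1) → (1, 4) facing W
minimal: 3 command(s), checked below 3.

move(1), turn(left), back(1)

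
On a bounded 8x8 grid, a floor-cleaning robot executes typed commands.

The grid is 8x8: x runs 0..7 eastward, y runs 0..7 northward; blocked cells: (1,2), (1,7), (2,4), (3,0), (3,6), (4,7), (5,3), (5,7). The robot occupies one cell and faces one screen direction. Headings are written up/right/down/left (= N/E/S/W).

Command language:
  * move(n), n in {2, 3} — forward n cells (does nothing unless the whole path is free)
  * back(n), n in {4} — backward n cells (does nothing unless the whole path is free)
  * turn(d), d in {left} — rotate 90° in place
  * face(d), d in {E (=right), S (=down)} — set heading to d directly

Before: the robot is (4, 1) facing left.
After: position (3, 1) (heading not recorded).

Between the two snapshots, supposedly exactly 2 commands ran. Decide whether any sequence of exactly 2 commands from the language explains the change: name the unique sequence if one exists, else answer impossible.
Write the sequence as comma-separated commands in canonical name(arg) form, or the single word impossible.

impossible

all 36 sequences checked — none match.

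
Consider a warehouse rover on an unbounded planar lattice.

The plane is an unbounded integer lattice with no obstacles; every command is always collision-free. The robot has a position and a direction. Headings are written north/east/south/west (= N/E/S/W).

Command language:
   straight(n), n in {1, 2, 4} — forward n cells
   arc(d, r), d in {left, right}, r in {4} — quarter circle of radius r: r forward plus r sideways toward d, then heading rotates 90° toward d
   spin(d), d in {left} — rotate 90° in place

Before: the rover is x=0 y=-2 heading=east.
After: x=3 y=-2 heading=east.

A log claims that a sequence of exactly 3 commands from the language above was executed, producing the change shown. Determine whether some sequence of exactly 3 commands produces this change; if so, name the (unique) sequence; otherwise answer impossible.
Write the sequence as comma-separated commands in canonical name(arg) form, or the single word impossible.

straight(1), straight(1), straight(1)

key: heading stays E — no command in the sequence turns
t0: x=0 y=-2 heading=east
1. straight(1) → x=1 y=-2 heading=east
2. straight(1) → x=2 y=-2 heading=east
3. straight(1) → x=3 y=-2 heading=east
no rival 3-sequence matches.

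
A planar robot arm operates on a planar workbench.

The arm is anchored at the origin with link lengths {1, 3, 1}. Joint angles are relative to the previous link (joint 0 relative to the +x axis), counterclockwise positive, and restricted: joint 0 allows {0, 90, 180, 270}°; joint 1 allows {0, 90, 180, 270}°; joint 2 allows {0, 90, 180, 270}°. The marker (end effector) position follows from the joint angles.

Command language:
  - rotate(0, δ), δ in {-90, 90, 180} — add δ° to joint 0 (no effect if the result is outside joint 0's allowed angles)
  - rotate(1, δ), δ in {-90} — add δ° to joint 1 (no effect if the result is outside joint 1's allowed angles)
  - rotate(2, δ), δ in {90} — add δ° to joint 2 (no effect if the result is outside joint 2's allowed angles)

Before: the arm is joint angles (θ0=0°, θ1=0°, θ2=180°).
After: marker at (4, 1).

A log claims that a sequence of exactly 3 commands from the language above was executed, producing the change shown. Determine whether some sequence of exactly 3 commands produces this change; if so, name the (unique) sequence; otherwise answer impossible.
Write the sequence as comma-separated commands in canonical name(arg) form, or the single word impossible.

rotate(2, 90), rotate(2, 90), rotate(2, 90)

initial: joint angles (θ0=0°, θ1=0°, θ2=180°)
[1] after rotate(2, 90): joint angles (θ0=0°, θ1=0°, θ2=270°)
[2] after rotate(2, 90): joint angles (θ0=0°, θ1=0°, θ2=0°)
[3] after rotate(2, 90): joint angles (θ0=0°, θ1=0°, θ2=90°)
no other 3-command option fits: unique.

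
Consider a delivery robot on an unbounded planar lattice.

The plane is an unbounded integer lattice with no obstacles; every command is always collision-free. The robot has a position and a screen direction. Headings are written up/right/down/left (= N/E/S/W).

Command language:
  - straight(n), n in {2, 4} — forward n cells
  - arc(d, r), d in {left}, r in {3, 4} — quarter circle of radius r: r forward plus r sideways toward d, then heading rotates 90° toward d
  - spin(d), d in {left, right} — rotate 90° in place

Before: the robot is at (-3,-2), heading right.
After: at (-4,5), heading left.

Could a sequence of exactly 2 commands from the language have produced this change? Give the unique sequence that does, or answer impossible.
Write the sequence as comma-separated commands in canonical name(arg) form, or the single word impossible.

arc(left, 3), arc(left, 4)

key: order matters: swapping arc(left, 3) and arc(left, 4) lands elsewhere
from: at (-3,-2), heading right
step 1 (arc(left, 3)): at (0,1), heading up
step 2 (arc(left, 4)): at (-4,5), heading left
uniquely the one of 36 2-step routes that fits.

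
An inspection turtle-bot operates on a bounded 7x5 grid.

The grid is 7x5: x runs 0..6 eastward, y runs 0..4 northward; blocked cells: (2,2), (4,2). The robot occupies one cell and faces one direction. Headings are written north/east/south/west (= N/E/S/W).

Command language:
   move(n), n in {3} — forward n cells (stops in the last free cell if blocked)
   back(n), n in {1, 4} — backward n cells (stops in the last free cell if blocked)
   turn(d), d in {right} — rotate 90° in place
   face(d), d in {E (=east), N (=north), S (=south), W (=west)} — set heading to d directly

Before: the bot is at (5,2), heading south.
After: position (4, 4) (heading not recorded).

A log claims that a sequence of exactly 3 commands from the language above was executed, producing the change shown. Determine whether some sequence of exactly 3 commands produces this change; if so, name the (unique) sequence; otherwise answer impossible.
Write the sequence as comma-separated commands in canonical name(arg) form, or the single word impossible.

key: back(4) runs into the grid edge before its full distance
begin: at (5,2), heading south
[1] after back(4): at (5,4), heading south
[2] after face(E): at (5,4), heading east
[3] after back(1): at (4,4), heading east
no rival 3-sequence matches.

back(4), face(E), back(1)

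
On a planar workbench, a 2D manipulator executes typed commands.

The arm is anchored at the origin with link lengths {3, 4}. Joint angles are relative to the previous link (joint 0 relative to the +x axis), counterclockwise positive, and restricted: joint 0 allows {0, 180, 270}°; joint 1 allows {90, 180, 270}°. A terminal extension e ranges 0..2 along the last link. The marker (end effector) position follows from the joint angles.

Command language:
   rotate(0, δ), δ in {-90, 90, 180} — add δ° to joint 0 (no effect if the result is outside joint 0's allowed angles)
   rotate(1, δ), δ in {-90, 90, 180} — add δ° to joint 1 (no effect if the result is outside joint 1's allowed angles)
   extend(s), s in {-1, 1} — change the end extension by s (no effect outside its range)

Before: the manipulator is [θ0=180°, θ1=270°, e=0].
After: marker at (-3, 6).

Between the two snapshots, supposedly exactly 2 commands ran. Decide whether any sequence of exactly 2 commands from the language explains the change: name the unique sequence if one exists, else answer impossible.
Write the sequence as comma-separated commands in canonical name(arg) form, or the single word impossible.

extend(1), extend(1)

begin: [θ0=180°, θ1=270°, e=0]
t=1 extend(1) ⇒ [θ0=180°, θ1=270°, e=1]
t=2 extend(1) ⇒ [θ0=180°, θ1=270°, e=2]
all 64 alternatives checked — unique.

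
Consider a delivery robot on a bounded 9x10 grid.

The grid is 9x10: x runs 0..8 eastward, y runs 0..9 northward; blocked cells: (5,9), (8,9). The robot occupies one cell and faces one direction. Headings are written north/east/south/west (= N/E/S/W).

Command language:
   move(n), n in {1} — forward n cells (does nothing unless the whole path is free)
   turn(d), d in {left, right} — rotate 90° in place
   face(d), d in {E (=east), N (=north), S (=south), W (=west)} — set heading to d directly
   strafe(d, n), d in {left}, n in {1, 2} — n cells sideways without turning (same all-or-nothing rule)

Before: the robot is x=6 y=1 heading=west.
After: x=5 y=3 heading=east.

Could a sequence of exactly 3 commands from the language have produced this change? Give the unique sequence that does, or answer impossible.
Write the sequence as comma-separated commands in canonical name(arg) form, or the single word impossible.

move(1), face(E), strafe(left, 2)

key: position moved to (5,3) AND the heading swung to E — translation plus rotation needed
t0: x=6 y=1 heading=west
t=1 move(1) ⇒ x=5 y=1 heading=west
t=2 face(E) ⇒ x=5 y=1 heading=east
t=3 strafe(left, 2) ⇒ x=5 y=3 heading=east
all 729 alternatives checked — unique.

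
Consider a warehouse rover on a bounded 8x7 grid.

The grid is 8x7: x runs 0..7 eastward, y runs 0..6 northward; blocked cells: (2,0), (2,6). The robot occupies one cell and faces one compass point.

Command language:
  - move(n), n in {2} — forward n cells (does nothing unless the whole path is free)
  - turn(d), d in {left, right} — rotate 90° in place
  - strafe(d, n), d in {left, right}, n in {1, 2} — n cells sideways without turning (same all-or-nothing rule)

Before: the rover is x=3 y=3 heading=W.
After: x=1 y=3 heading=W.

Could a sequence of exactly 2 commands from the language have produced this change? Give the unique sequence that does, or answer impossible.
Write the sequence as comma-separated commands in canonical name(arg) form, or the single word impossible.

move(2), move(2)

key: the second move(2) would leave the grid, so it does nothing
from: x=3 y=3 heading=W
step 1 (move(2)): x=1 y=3 heading=W
step 2 (move(2)): x=1 y=3 heading=W
no other 2-command option fits: unique.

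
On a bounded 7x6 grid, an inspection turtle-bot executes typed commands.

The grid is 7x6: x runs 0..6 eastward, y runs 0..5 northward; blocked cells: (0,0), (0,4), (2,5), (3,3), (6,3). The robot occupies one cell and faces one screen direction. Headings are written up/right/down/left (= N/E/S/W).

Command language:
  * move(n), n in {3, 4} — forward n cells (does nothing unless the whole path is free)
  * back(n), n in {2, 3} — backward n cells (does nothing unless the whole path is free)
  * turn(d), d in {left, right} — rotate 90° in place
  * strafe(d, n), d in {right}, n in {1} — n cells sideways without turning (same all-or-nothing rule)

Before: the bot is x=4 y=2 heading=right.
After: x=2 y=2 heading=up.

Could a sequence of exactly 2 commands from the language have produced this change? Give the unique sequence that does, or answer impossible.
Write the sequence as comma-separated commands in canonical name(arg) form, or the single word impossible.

back(2), turn(left)

key: position moved to (2,2) AND the heading swung to N — translation plus rotation needed
t0: x=4 y=2 heading=right
step 1 (back(2)): x=2 y=2 heading=right
step 2 (turn(left)): x=2 y=2 heading=up
no rival 2-sequence matches.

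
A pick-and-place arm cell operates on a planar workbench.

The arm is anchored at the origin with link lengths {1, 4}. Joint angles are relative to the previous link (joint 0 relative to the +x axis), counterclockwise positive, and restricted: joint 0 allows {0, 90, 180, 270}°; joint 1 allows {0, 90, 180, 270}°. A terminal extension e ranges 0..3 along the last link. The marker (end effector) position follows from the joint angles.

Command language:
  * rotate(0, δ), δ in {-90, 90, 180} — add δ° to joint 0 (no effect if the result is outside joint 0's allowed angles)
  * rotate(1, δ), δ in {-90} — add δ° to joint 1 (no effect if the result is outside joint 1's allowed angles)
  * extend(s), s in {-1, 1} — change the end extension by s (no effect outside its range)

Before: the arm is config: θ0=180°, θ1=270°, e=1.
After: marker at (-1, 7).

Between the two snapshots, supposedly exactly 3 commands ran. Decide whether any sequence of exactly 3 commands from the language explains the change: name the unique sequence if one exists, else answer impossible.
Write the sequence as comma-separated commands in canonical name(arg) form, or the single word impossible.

extend(1), extend(1), extend(1)

t0: config: θ0=180°, θ1=270°, e=1
t=1 extend(1) ⇒ config: θ0=180°, θ1=270°, e=2
t=2 extend(1) ⇒ config: θ0=180°, θ1=270°, e=3
t=3 extend(1) ⇒ config: θ0=180°, θ1=270°, e=3
no rival 3-sequence matches.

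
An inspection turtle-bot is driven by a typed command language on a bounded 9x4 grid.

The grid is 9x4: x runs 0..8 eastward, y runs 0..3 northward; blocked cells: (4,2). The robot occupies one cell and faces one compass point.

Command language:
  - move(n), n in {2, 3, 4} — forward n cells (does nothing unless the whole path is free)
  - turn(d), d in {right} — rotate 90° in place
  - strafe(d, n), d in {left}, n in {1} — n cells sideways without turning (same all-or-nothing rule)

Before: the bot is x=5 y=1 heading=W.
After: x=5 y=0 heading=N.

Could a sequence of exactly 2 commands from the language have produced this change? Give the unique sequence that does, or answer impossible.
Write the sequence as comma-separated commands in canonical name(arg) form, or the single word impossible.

strafe(left, 1), turn(right)

key: order matters: swapping strafe(left, 1) and turn(right) lands elsewhere
from: x=5 y=1 heading=W
step 1 (strafe(left, 1)): x=5 y=0 heading=W
step 2 (turn(right)): x=5 y=0 heading=N
no rival 2-sequence matches.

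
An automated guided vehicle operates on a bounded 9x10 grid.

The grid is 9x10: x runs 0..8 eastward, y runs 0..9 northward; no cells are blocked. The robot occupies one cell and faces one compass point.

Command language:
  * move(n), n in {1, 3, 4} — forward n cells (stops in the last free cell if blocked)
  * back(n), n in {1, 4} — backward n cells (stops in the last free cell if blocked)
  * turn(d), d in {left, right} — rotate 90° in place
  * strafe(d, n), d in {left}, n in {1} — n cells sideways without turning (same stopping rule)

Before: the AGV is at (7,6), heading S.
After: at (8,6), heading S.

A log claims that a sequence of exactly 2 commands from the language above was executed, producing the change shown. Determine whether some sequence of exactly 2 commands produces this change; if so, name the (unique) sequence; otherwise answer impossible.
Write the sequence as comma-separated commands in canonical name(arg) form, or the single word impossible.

strafe(left, 1), strafe(left, 1)

key: still facing S at the end — nothing in the sequence rotates
initial: at (7,6), heading S
t=1 strafe(left, 1) ⇒ at (8,6), heading S
t=2 strafe(left, 1) ⇒ at (8,6), heading S
all 64 alternatives checked — unique.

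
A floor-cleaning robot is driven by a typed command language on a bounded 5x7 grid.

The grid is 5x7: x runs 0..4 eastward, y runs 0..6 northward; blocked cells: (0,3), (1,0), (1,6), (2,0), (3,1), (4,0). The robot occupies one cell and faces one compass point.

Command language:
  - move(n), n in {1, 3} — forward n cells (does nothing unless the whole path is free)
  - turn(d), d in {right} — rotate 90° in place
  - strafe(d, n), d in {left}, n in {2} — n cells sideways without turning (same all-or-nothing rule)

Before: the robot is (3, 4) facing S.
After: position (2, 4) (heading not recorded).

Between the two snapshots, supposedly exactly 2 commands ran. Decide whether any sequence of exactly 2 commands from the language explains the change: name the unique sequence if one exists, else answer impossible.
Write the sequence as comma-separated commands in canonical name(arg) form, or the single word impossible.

key: order matters: swapping turn(right) and move(1) lands elsewhere
from: (3, 4) facing S
step 1 (turn(right)): (3, 4) facing W
step 2 (move(1)): (2, 4) facing W
uniquely the one of 16 2-step routes that fits.

turn(right), move(1)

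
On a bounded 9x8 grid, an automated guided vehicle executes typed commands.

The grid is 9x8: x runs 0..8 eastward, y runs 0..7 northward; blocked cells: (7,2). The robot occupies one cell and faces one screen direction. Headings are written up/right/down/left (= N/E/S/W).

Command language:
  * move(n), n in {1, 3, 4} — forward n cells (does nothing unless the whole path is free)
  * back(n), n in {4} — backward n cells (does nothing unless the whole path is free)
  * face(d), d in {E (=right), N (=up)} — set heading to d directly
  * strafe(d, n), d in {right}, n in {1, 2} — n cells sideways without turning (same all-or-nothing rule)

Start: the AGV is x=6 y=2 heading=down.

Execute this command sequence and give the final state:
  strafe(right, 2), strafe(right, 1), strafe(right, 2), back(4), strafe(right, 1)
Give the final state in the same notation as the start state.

initial: x=6 y=2 heading=down
1. strafe(right, 2) → x=4 y=2 heading=down
2. strafe(right, 1) → x=3 y=2 heading=down
3. strafe(right, 2) → x=1 y=2 heading=down
4. back(4) → x=1 y=6 heading=down
5. strafe(right, 1) → x=0 y=6 heading=down

x=0 y=6 heading=down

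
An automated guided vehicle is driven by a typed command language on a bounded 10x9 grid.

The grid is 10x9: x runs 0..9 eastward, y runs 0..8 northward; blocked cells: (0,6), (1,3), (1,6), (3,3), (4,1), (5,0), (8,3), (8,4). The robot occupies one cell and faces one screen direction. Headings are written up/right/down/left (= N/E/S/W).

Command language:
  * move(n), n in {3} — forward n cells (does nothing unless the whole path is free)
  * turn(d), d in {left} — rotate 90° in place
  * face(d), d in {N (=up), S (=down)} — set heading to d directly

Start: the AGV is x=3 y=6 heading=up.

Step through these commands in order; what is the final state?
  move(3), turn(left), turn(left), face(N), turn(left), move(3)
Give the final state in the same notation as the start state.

x=3 y=6 heading=left

from: x=3 y=6 heading=up
[1] after move(3): x=3 y=6 heading=up
[2] after turn(left): x=3 y=6 heading=left
[3] after turn(left): x=3 y=6 heading=down
[4] after face(N): x=3 y=6 heading=up
[5] after turn(left): x=3 y=6 heading=left
[6] after move(3): x=3 y=6 heading=left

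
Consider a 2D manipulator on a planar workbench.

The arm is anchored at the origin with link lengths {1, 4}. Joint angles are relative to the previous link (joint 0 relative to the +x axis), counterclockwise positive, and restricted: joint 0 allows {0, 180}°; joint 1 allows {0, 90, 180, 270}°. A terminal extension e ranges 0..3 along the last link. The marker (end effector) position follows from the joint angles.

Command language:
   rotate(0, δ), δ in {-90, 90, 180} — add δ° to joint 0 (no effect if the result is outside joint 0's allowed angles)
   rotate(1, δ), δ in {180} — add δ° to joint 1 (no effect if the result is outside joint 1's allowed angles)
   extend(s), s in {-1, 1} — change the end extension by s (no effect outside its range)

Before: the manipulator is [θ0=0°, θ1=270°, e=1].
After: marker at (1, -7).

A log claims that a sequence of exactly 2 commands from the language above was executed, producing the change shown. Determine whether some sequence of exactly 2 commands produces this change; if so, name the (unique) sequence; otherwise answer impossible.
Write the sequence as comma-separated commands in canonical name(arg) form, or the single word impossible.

start: [θ0=0°, θ1=270°, e=1]
1. extend(1) → [θ0=0°, θ1=270°, e=2]
2. extend(1) → [θ0=0°, θ1=270°, e=3]
no other 2-command option fits: unique.

extend(1), extend(1)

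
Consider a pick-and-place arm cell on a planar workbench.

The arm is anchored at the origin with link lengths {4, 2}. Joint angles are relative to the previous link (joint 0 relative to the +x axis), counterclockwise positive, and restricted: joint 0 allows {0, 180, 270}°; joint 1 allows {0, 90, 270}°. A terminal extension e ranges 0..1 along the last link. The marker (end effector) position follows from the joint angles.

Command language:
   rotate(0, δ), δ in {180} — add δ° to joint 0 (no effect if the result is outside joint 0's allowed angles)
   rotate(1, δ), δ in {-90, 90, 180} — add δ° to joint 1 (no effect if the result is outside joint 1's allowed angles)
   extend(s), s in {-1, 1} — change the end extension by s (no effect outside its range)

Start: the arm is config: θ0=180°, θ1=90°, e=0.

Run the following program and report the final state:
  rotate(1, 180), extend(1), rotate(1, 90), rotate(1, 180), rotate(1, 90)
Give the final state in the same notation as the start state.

config: θ0=180°, θ1=90°, e=1

initial: config: θ0=180°, θ1=90°, e=0
step 1 (rotate(1, 180)): config: θ0=180°, θ1=270°, e=0
step 2 (extend(1)): config: θ0=180°, θ1=270°, e=1
step 3 (rotate(1, 90)): config: θ0=180°, θ1=0°, e=1
step 4 (rotate(1, 180)): config: θ0=180°, θ1=0°, e=1
step 5 (rotate(1, 90)): config: θ0=180°, θ1=90°, e=1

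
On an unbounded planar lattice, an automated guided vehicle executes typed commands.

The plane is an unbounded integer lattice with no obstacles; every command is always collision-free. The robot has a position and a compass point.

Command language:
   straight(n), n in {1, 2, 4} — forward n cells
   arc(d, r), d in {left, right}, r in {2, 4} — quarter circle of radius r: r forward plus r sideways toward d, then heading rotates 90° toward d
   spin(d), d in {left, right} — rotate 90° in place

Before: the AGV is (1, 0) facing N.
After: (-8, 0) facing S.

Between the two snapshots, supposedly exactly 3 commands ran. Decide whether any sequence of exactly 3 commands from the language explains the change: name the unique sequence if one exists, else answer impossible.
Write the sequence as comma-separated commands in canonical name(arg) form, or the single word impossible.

key: position moved to (-8,0) AND the heading swung to S — translation plus rotation needed
initial: (1, 0) facing N
1. arc(left, 4) → (-3, 4) facing W
2. straight(1) → (-4, 4) facing W
3. arc(left, 4) → (-8, 0) facing S
no rival 3-sequence matches.

arc(left, 4), straight(1), arc(left, 4)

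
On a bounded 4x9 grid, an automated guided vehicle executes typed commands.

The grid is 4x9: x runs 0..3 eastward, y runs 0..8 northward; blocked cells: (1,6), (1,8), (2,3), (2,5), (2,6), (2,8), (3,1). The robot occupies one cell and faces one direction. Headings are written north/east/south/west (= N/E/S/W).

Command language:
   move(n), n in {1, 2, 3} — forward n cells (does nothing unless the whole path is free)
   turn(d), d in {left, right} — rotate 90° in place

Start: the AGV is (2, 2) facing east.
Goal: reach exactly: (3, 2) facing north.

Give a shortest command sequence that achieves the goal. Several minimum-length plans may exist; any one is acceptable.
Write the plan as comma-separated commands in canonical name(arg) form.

begin: (2, 2) facing east
step 1 (move(1)): (3, 2) facing east
step 2 (turn(left)): (3, 2) facing north
shorter routes all fall short; 2 is best.

move(1), turn(left)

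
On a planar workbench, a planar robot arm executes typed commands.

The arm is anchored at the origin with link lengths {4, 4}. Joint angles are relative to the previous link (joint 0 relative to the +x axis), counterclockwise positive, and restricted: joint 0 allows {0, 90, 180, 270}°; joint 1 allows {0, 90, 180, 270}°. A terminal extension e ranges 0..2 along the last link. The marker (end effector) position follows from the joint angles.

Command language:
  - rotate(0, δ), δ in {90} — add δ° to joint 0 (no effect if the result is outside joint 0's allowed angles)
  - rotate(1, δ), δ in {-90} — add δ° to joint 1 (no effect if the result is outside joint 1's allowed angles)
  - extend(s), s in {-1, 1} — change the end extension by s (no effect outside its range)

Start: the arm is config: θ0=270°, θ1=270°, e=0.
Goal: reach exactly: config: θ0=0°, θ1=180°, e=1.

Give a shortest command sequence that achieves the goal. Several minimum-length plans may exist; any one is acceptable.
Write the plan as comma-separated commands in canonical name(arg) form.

from: config: θ0=270°, θ1=270°, e=0
t=1 rotate(1, -90) ⇒ config: θ0=270°, θ1=180°, e=0
t=2 extend(1) ⇒ config: θ0=270°, θ1=180°, e=1
t=3 rotate(0, 90) ⇒ config: θ0=0°, θ1=180°, e=1
no 2-step plan works, so 3 is optimal.

rotate(1, -90), extend(1), rotate(0, 90)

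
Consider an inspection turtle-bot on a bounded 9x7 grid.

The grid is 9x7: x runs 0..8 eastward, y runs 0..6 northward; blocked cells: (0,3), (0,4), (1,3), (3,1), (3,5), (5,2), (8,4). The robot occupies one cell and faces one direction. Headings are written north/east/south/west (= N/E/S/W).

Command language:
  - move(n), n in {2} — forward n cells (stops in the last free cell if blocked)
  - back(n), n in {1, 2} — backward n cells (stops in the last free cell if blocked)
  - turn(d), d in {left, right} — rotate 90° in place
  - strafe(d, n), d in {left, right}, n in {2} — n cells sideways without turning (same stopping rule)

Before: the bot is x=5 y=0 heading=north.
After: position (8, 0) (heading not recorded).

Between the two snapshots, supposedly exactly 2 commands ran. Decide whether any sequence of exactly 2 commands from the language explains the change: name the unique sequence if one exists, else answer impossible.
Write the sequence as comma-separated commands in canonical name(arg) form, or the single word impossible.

strafe(right, 2), strafe(right, 2)

key: the second strafe(right, 2) runs into the grid edge before its full distance
begin: x=5 y=0 heading=north
step 1 (strafe(right, 2)): x=7 y=0 heading=north
step 2 (strafe(right, 2)): x=8 y=0 heading=north
no other 2-command option fits: unique.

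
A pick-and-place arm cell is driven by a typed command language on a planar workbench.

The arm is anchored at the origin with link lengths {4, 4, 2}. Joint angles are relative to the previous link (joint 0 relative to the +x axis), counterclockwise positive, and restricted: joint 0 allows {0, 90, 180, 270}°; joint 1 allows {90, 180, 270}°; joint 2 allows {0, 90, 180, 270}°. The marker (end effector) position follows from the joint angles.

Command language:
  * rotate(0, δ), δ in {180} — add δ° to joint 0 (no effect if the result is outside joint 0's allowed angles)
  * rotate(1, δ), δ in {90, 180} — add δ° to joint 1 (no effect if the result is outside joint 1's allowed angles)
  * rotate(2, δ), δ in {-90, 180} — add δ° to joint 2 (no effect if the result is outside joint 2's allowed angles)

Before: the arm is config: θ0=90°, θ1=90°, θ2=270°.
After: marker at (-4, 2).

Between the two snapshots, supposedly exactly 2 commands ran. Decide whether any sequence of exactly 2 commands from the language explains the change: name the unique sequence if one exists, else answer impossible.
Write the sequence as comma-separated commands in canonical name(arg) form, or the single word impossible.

t0: config: θ0=90°, θ1=90°, θ2=270°
1. rotate(2, -90) → config: θ0=90°, θ1=90°, θ2=180°
2. rotate(2, -90) → config: θ0=90°, θ1=90°, θ2=90°
no rival 2-sequence matches.

rotate(2, -90), rotate(2, -90)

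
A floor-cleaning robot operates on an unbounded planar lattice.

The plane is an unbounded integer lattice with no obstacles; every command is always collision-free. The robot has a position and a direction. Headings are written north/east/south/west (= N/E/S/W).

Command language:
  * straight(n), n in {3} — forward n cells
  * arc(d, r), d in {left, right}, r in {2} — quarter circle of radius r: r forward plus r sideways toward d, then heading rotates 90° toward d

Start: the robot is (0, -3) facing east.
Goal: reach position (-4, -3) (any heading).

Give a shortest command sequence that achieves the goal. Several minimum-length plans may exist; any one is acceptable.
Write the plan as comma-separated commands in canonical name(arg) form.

arc(left, 2), arc(left, 2), arc(left, 2), arc(right, 2)

initial: (0, -3) facing east
t=1 arc(left, 2) ⇒ (2, -1) facing north
t=2 arc(left, 2) ⇒ (0, 1) facing west
t=3 arc(left, 2) ⇒ (-2, -1) facing south
t=4 arc(right, 2) ⇒ (-4, -3) facing west
shorter routes all fall short; 4 is best.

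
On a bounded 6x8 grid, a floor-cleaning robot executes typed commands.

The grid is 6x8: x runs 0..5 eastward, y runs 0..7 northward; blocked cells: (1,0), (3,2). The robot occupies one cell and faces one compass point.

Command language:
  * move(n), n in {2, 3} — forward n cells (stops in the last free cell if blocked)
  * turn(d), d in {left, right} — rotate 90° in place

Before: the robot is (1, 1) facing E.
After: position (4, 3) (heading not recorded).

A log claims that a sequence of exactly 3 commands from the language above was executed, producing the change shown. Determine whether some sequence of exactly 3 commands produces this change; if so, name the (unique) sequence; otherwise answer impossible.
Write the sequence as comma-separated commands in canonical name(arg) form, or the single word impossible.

key: running move(2) before move(3) would end elsewhere — order is forced
begin: (1, 1) facing E
1. move(3) → (4, 1) facing E
2. turn(left) → (4, 1) facing N
3. move(2) → (4, 3) facing N
no rival 3-sequence matches.

move(3), turn(left), move(2)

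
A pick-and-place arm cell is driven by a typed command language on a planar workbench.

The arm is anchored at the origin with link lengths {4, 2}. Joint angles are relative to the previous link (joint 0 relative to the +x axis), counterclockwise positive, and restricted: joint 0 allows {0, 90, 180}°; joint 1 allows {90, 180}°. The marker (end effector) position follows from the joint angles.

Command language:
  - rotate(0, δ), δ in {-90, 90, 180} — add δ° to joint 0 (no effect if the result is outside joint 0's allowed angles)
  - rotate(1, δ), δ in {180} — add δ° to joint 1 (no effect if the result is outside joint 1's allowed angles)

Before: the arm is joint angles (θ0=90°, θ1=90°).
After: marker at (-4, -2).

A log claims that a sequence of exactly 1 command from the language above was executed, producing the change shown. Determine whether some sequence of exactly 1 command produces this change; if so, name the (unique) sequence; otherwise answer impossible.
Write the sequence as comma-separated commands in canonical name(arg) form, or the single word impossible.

initial: joint angles (θ0=90°, θ1=90°)
t=1 rotate(0, 90) ⇒ joint angles (θ0=180°, θ1=90°)
uniquely the one of 4 1-step routes that fits.

rotate(0, 90)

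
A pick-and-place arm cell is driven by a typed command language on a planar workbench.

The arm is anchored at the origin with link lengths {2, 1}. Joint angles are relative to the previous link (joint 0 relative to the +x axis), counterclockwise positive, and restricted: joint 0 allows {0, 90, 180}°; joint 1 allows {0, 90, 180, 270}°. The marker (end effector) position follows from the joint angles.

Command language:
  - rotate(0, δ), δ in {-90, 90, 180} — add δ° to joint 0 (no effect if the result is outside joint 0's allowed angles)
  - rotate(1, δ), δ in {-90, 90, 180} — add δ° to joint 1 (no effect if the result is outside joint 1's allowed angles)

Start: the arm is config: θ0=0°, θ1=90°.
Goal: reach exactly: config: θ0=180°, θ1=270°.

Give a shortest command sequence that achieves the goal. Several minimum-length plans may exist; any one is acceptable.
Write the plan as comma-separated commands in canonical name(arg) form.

initial: config: θ0=0°, θ1=90°
[1] after rotate(0, 180): config: θ0=180°, θ1=90°
[2] after rotate(1, 180): config: θ0=180°, θ1=270°
minimal: 2 command(s), checked below 2.

rotate(0, 180), rotate(1, 180)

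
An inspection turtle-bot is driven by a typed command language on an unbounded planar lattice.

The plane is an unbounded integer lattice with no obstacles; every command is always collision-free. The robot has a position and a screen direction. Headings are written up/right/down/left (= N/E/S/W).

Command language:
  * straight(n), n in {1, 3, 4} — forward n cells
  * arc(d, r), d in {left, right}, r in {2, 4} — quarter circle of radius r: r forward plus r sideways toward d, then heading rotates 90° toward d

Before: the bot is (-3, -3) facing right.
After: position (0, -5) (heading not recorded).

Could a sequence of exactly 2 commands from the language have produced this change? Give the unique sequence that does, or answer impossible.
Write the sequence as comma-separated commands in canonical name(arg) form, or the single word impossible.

key: order matters: swapping straight(1) and arc(right, 2) lands elsewhere
begin: (-3, -3) facing right
[1] after straight(1): (-2, -3) facing right
[2] after arc(right, 2): (0, -5) facing down
no rival 2-sequence matches.

straight(1), arc(right, 2)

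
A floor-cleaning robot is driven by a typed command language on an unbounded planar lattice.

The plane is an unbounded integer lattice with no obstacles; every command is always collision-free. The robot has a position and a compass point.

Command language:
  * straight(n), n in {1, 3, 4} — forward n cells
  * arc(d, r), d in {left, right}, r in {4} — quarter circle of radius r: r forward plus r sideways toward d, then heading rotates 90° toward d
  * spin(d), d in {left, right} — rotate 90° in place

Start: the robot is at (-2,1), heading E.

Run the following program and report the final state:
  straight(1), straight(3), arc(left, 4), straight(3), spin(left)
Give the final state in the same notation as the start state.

at (6,8), heading W

from: at (-2,1), heading E
t=1 straight(1) ⇒ at (-1,1), heading E
t=2 straight(3) ⇒ at (2,1), heading E
t=3 arc(left, 4) ⇒ at (6,5), heading N
t=4 straight(3) ⇒ at (6,8), heading N
t=5 spin(left) ⇒ at (6,8), heading W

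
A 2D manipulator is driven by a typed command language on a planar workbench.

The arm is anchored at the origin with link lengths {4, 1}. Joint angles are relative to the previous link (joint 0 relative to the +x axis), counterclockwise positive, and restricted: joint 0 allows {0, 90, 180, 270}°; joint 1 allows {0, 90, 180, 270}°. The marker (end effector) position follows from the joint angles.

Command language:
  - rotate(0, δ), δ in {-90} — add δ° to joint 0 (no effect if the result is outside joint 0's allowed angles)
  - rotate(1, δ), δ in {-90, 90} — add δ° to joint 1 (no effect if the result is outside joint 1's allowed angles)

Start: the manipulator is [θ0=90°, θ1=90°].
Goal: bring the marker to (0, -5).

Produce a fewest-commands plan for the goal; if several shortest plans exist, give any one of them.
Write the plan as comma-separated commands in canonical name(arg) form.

begin: [θ0=90°, θ1=90°]
1. rotate(1, -90) → [θ0=90°, θ1=0°]
2. rotate(0, -90) → [θ0=0°, θ1=0°]
3. rotate(0, -90) → [θ0=270°, θ1=0°]
minimal: 3 command(s), checked below 3.

rotate(1, -90), rotate(0, -90), rotate(0, -90)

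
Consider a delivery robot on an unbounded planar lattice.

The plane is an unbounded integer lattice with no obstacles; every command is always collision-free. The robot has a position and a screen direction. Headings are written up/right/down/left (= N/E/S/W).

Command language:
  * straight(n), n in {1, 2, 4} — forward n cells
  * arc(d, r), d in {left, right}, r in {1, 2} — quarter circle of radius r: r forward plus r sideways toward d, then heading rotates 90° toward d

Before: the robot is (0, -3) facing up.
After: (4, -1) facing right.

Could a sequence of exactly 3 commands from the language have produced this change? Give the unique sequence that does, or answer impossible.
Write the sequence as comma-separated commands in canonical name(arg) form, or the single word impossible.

key: order matters: swapping arc(right, 2) and straight(1) lands elsewhere
start: (0, -3) facing up
1. arc(right, 2) → (2, -1) facing right
2. straight(1) → (3, -1) facing right
3. straight(1) → (4, -1) facing right
all 343 alternatives checked — unique.

arc(right, 2), straight(1), straight(1)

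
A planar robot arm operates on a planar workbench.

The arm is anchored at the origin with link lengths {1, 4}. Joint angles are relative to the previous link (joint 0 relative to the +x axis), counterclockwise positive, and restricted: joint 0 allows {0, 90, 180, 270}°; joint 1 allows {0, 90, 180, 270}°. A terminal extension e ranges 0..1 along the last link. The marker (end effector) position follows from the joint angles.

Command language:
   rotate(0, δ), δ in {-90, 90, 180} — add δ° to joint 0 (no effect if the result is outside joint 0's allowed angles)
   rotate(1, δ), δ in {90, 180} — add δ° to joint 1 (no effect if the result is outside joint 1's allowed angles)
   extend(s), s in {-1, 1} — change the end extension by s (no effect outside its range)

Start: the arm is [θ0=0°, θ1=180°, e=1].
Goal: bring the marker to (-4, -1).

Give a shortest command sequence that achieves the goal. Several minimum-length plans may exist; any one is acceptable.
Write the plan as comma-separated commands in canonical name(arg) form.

rotate(0, -90), extend(-1), rotate(1, 90)

initial: [θ0=0°, θ1=180°, e=1]
t=1 rotate(0, -90) ⇒ [θ0=270°, θ1=180°, e=1]
t=2 extend(-1) ⇒ [θ0=270°, θ1=180°, e=0]
t=3 rotate(1, 90) ⇒ [θ0=270°, θ1=270°, e=0]
no 2-step plan works, so 3 is optimal.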